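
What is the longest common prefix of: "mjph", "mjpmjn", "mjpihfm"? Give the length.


Words: mjph, mjpmjn, mjpihfm
  Position 0: all 'm' => match
  Position 1: all 'j' => match
  Position 2: all 'p' => match
  Position 3: ('h', 'm', 'i') => mismatch, stop
LCP = "mjp" (length 3)

3


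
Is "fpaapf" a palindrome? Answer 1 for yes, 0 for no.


Input: fpaapf
Reversed: fpaapf
  Compare pos 0 ('f') with pos 5 ('f'): match
  Compare pos 1 ('p') with pos 4 ('p'): match
  Compare pos 2 ('a') with pos 3 ('a'): match
Result: palindrome

1


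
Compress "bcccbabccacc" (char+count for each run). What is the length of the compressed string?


Input: bcccbabccacc
Runs:
  'b' x 1 => "b1"
  'c' x 3 => "c3"
  'b' x 1 => "b1"
  'a' x 1 => "a1"
  'b' x 1 => "b1"
  'c' x 2 => "c2"
  'a' x 1 => "a1"
  'c' x 2 => "c2"
Compressed: "b1c3b1a1b1c2a1c2"
Compressed length: 16

16


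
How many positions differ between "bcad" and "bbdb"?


Comparing "bcad" and "bbdb" position by position:
  Position 0: 'b' vs 'b' => same
  Position 1: 'c' vs 'b' => DIFFER
  Position 2: 'a' vs 'd' => DIFFER
  Position 3: 'd' vs 'b' => DIFFER
Positions that differ: 3

3


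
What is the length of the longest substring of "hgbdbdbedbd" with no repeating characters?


Input: "hgbdbdbedbd"
Sliding window (track last position of each char):
  Position 0 ('h'): window [0,0] length 1 -- new best
  Position 1 ('g'): window [0,1] length 2 -- new best
  Position 2 ('b'): window [0,2] length 3 -- new best
  Position 3 ('d'): window [0,3] length 4 -- new best
  Position 4 ('b'): repeat (last at 2), move window start to 3
  Position 4 ('b'): window [3,4] length 2
  Position 5 ('d'): repeat (last at 3), move window start to 4
  Position 5 ('d'): window [4,5] length 2
  Position 6 ('b'): repeat (last at 4), move window start to 5
  Position 6 ('b'): window [5,6] length 2
  Position 7 ('e'): window [5,7] length 3
  Position 8 ('d'): repeat (last at 5), move window start to 6
  Position 8 ('d'): window [6,8] length 3
  Position 9 ('b'): repeat (last at 6), move window start to 7
  Position 9 ('b'): window [7,9] length 3
  Position 10 ('d'): repeat (last at 8), move window start to 9
  Position 10 ('d'): window [9,10] length 2
Longest substring with no repeats: "hgbd" with length 4

4


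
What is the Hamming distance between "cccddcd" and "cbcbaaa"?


Comparing "cccddcd" and "cbcbaaa" position by position:
  Position 0: 'c' vs 'c' => same
  Position 1: 'c' vs 'b' => differ
  Position 2: 'c' vs 'c' => same
  Position 3: 'd' vs 'b' => differ
  Position 4: 'd' vs 'a' => differ
  Position 5: 'c' vs 'a' => differ
  Position 6: 'd' vs 'a' => differ
Total differences (Hamming distance): 5

5


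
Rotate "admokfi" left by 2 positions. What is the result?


Input: "admokfi", rotate left by 2
First 2 characters: "ad"
Remaining characters: "mokfi"
Concatenate remaining + first: "mokfi" + "ad" = "mokfiad"

mokfiad


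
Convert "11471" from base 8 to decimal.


Input: "11471" in base 8
Positional expansion:
  Digit '1' (value 1) x 8^4 = 4096
  Digit '1' (value 1) x 8^3 = 512
  Digit '4' (value 4) x 8^2 = 256
  Digit '7' (value 7) x 8^1 = 56
  Digit '1' (value 1) x 8^0 = 1
Sum = 4921

4921


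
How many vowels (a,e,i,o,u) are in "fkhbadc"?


Input: fkhbadc
Checking each character:
  'f' at position 0: consonant
  'k' at position 1: consonant
  'h' at position 2: consonant
  'b' at position 3: consonant
  'a' at position 4: vowel (running total: 1)
  'd' at position 5: consonant
  'c' at position 6: consonant
Total vowels: 1

1


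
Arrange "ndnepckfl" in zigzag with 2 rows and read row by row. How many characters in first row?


Zigzag "ndnepckfl" into 2 rows:
Placing characters:
  'n' => row 0
  'd' => row 1
  'n' => row 0
  'e' => row 1
  'p' => row 0
  'c' => row 1
  'k' => row 0
  'f' => row 1
  'l' => row 0
Rows:
  Row 0: "nnpkl"
  Row 1: "decf"
First row length: 5

5


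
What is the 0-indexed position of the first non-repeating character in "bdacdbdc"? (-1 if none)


Input: bdacdbdc
Character frequencies:
  'a': 1
  'b': 2
  'c': 2
  'd': 3
Scanning left to right for freq == 1:
  Position 0 ('b'): freq=2, skip
  Position 1 ('d'): freq=3, skip
  Position 2 ('a'): unique! => answer = 2

2


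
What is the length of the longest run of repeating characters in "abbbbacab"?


Input: "abbbbacab"
Scanning for longest run:
  Position 1 ('b'): new char, reset run to 1
  Position 2 ('b'): continues run of 'b', length=2
  Position 3 ('b'): continues run of 'b', length=3
  Position 4 ('b'): continues run of 'b', length=4
  Position 5 ('a'): new char, reset run to 1
  Position 6 ('c'): new char, reset run to 1
  Position 7 ('a'): new char, reset run to 1
  Position 8 ('b'): new char, reset run to 1
Longest run: 'b' with length 4

4


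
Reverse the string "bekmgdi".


Input: bekmgdi
Reading characters right to left:
  Position 6: 'i'
  Position 5: 'd'
  Position 4: 'g'
  Position 3: 'm'
  Position 2: 'k'
  Position 1: 'e'
  Position 0: 'b'
Reversed: idgmkeb

idgmkeb


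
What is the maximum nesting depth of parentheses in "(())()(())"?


Input: "(())()(())"
Tracking depth:
  Position 0 '(': depth becomes 1
  Position 1 '(': depth becomes 2
  Position 2 ')': depth becomes 1
  Position 3 ')': depth becomes 0
  Position 4 '(': depth becomes 1
  Position 5 ')': depth becomes 0
  Position 6 '(': depth becomes 1
  Position 7 '(': depth becomes 2
  Position 8 ')': depth becomes 1
  Position 9 ')': depth becomes 0
Maximum depth reached: 2

2


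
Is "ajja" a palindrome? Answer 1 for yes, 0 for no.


Input: ajja
Reversed: ajja
  Compare pos 0 ('a') with pos 3 ('a'): match
  Compare pos 1 ('j') with pos 2 ('j'): match
Result: palindrome

1


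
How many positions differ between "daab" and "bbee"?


Comparing "daab" and "bbee" position by position:
  Position 0: 'd' vs 'b' => DIFFER
  Position 1: 'a' vs 'b' => DIFFER
  Position 2: 'a' vs 'e' => DIFFER
  Position 3: 'b' vs 'e' => DIFFER
Positions that differ: 4

4


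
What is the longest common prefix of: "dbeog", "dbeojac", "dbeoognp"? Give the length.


Words: dbeog, dbeojac, dbeoognp
  Position 0: all 'd' => match
  Position 1: all 'b' => match
  Position 2: all 'e' => match
  Position 3: all 'o' => match
  Position 4: ('g', 'j', 'o') => mismatch, stop
LCP = "dbeo" (length 4)

4


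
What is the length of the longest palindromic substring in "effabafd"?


Input: "effabafd"
Checking substrings for palindromes:
  [2:7] "fabaf" (len 5) => palindrome
  [3:6] "aba" (len 3) => palindrome
  [1:3] "ff" (len 2) => palindrome
Longest palindromic substring: "fabaf" with length 5

5


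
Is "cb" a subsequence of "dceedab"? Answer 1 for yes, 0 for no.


Check if "cb" is a subsequence of "dceedab"
Greedy scan:
  Position 0 ('d'): no match needed
  Position 1 ('c'): matches sub[0] = 'c'
  Position 2 ('e'): no match needed
  Position 3 ('e'): no match needed
  Position 4 ('d'): no match needed
  Position 5 ('a'): no match needed
  Position 6 ('b'): matches sub[1] = 'b'
All 2 characters matched => is a subsequence

1


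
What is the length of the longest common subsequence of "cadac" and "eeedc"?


LCS of "cadac" and "eeedc"
DP table:
           e    e    e    d    c
      0    0    0    0    0    0
  c   0    0    0    0    0    1
  a   0    0    0    0    0    1
  d   0    0    0    0    1    1
  a   0    0    0    0    1    1
  c   0    0    0    0    1    2
LCS length = dp[5][5] = 2

2


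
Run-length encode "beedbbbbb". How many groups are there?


Input: beedbbbbb
Scanning for consecutive runs:
  Group 1: 'b' x 1 (positions 0-0)
  Group 2: 'e' x 2 (positions 1-2)
  Group 3: 'd' x 1 (positions 3-3)
  Group 4: 'b' x 5 (positions 4-8)
Total groups: 4

4


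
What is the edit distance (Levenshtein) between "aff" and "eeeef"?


Computing edit distance: "aff" -> "eeeef"
DP table:
           e    e    e    e    f
      0    1    2    3    4    5
  a   1    1    2    3    4    5
  f   2    2    2    3    4    4
  f   3    3    3    3    4    4
Edit distance = dp[3][5] = 4

4


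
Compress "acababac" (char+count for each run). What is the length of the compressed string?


Input: acababac
Runs:
  'a' x 1 => "a1"
  'c' x 1 => "c1"
  'a' x 1 => "a1"
  'b' x 1 => "b1"
  'a' x 1 => "a1"
  'b' x 1 => "b1"
  'a' x 1 => "a1"
  'c' x 1 => "c1"
Compressed: "a1c1a1b1a1b1a1c1"
Compressed length: 16

16


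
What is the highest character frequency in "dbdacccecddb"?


Input: dbdacccecddb
Character counts:
  'a': 1
  'b': 2
  'c': 4
  'd': 4
  'e': 1
Maximum frequency: 4

4


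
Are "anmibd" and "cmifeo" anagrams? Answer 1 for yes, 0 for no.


Strings: "anmibd", "cmifeo"
Sorted first:  abdimn
Sorted second: cefimo
Differ at position 0: 'a' vs 'c' => not anagrams

0


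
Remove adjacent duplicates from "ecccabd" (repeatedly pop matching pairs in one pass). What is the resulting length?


Input: ecccabd
Stack-based adjacent duplicate removal:
  Read 'e': push. Stack: e
  Read 'c': push. Stack: ec
  Read 'c': matches stack top 'c' => pop. Stack: e
  Read 'c': push. Stack: ec
  Read 'a': push. Stack: eca
  Read 'b': push. Stack: ecab
  Read 'd': push. Stack: ecabd
Final stack: "ecabd" (length 5)

5


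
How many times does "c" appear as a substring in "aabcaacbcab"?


Searching for "c" in "aabcaacbcab"
Scanning each position:
  Position 0: "a" => no
  Position 1: "a" => no
  Position 2: "b" => no
  Position 3: "c" => MATCH
  Position 4: "a" => no
  Position 5: "a" => no
  Position 6: "c" => MATCH
  Position 7: "b" => no
  Position 8: "c" => MATCH
  Position 9: "a" => no
  Position 10: "b" => no
Total occurrences: 3

3


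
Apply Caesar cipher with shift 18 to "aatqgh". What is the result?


Caesar cipher: shift "aatqgh" by 18
  'a' (pos 0) + 18 = pos 18 = 's'
  'a' (pos 0) + 18 = pos 18 = 's'
  't' (pos 19) + 18 = pos 11 = 'l'
  'q' (pos 16) + 18 = pos 8 = 'i'
  'g' (pos 6) + 18 = pos 24 = 'y'
  'h' (pos 7) + 18 = pos 25 = 'z'
Result: ssliyz

ssliyz


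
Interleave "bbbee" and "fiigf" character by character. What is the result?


Interleaving "bbbee" and "fiigf":
  Position 0: 'b' from first, 'f' from second => "bf"
  Position 1: 'b' from first, 'i' from second => "bi"
  Position 2: 'b' from first, 'i' from second => "bi"
  Position 3: 'e' from first, 'g' from second => "eg"
  Position 4: 'e' from first, 'f' from second => "ef"
Result: bfbibiegef

bfbibiegef


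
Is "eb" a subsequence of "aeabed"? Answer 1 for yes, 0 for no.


Check if "eb" is a subsequence of "aeabed"
Greedy scan:
  Position 0 ('a'): no match needed
  Position 1 ('e'): matches sub[0] = 'e'
  Position 2 ('a'): no match needed
  Position 3 ('b'): matches sub[1] = 'b'
  Position 4 ('e'): no match needed
  Position 5 ('d'): no match needed
All 2 characters matched => is a subsequence

1


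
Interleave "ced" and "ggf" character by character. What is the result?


Interleaving "ced" and "ggf":
  Position 0: 'c' from first, 'g' from second => "cg"
  Position 1: 'e' from first, 'g' from second => "eg"
  Position 2: 'd' from first, 'f' from second => "df"
Result: cgegdf

cgegdf


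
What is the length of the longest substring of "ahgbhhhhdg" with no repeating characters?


Input: "ahgbhhhhdg"
Sliding window (track last position of each char):
  Position 0 ('a'): window [0,0] length 1 -- new best
  Position 1 ('h'): window [0,1] length 2 -- new best
  Position 2 ('g'): window [0,2] length 3 -- new best
  Position 3 ('b'): window [0,3] length 4 -- new best
  Position 4 ('h'): repeat (last at 1), move window start to 2
  Position 4 ('h'): window [2,4] length 3
  Position 5 ('h'): repeat (last at 4), move window start to 5
  Position 5 ('h'): window [5,5] length 1
  Position 6 ('h'): repeat (last at 5), move window start to 6
  Position 6 ('h'): window [6,6] length 1
  Position 7 ('h'): repeat (last at 6), move window start to 7
  Position 7 ('h'): window [7,7] length 1
  Position 8 ('d'): window [7,8] length 2
  Position 9 ('g'): window [7,9] length 3
Longest substring with no repeats: "ahgb" with length 4

4


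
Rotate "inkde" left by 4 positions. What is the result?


Input: "inkde", rotate left by 4
First 4 characters: "inkd"
Remaining characters: "e"
Concatenate remaining + first: "e" + "inkd" = "einkd"

einkd


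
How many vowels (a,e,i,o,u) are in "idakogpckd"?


Input: idakogpckd
Checking each character:
  'i' at position 0: vowel (running total: 1)
  'd' at position 1: consonant
  'a' at position 2: vowel (running total: 2)
  'k' at position 3: consonant
  'o' at position 4: vowel (running total: 3)
  'g' at position 5: consonant
  'p' at position 6: consonant
  'c' at position 7: consonant
  'k' at position 8: consonant
  'd' at position 9: consonant
Total vowels: 3

3


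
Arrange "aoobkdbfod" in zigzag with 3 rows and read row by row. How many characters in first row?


Zigzag "aoobkdbfod" into 3 rows:
Placing characters:
  'a' => row 0
  'o' => row 1
  'o' => row 2
  'b' => row 1
  'k' => row 0
  'd' => row 1
  'b' => row 2
  'f' => row 1
  'o' => row 0
  'd' => row 1
Rows:
  Row 0: "ako"
  Row 1: "obdfd"
  Row 2: "ob"
First row length: 3

3


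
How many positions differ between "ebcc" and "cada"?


Comparing "ebcc" and "cada" position by position:
  Position 0: 'e' vs 'c' => DIFFER
  Position 1: 'b' vs 'a' => DIFFER
  Position 2: 'c' vs 'd' => DIFFER
  Position 3: 'c' vs 'a' => DIFFER
Positions that differ: 4

4


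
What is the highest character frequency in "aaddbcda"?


Input: aaddbcda
Character counts:
  'a': 3
  'b': 1
  'c': 1
  'd': 3
Maximum frequency: 3

3


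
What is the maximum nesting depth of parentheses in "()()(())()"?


Input: "()()(())()"
Tracking depth:
  Position 0 '(': depth becomes 1
  Position 1 ')': depth becomes 0
  Position 2 '(': depth becomes 1
  Position 3 ')': depth becomes 0
  Position 4 '(': depth becomes 1
  Position 5 '(': depth becomes 2
  Position 6 ')': depth becomes 1
  Position 7 ')': depth becomes 0
  Position 8 '(': depth becomes 1
  Position 9 ')': depth becomes 0
Maximum depth reached: 2

2


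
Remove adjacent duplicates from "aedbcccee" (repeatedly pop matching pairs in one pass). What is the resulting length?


Input: aedbcccee
Stack-based adjacent duplicate removal:
  Read 'a': push. Stack: a
  Read 'e': push. Stack: ae
  Read 'd': push. Stack: aed
  Read 'b': push. Stack: aedb
  Read 'c': push. Stack: aedbc
  Read 'c': matches stack top 'c' => pop. Stack: aedb
  Read 'c': push. Stack: aedbc
  Read 'e': push. Stack: aedbce
  Read 'e': matches stack top 'e' => pop. Stack: aedbc
Final stack: "aedbc" (length 5)

5


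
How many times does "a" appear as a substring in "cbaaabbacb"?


Searching for "a" in "cbaaabbacb"
Scanning each position:
  Position 0: "c" => no
  Position 1: "b" => no
  Position 2: "a" => MATCH
  Position 3: "a" => MATCH
  Position 4: "a" => MATCH
  Position 5: "b" => no
  Position 6: "b" => no
  Position 7: "a" => MATCH
  Position 8: "c" => no
  Position 9: "b" => no
Total occurrences: 4

4


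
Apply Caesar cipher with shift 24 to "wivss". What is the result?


Caesar cipher: shift "wivss" by 24
  'w' (pos 22) + 24 = pos 20 = 'u'
  'i' (pos 8) + 24 = pos 6 = 'g'
  'v' (pos 21) + 24 = pos 19 = 't'
  's' (pos 18) + 24 = pos 16 = 'q'
  's' (pos 18) + 24 = pos 16 = 'q'
Result: ugtqq

ugtqq


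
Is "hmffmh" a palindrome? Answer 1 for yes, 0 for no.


Input: hmffmh
Reversed: hmffmh
  Compare pos 0 ('h') with pos 5 ('h'): match
  Compare pos 1 ('m') with pos 4 ('m'): match
  Compare pos 2 ('f') with pos 3 ('f'): match
Result: palindrome

1


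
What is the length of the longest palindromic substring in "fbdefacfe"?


Input: "fbdefacfe"
Checking substrings for palindromes:
  No multi-char palindromic substrings found
Longest palindromic substring: "f" with length 1

1


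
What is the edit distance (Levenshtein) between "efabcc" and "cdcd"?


Computing edit distance: "efabcc" -> "cdcd"
DP table:
           c    d    c    d
      0    1    2    3    4
  e   1    1    2    3    4
  f   2    2    2    3    4
  a   3    3    3    3    4
  b   4    4    4    4    4
  c   5    4    5    4    5
  c   6    5    5    5    5
Edit distance = dp[6][4] = 5

5


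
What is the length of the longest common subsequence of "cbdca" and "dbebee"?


LCS of "cbdca" and "dbebee"
DP table:
           d    b    e    b    e    e
      0    0    0    0    0    0    0
  c   0    0    0    0    0    0    0
  b   0    0    1    1    1    1    1
  d   0    1    1    1    1    1    1
  c   0    1    1    1    1    1    1
  a   0    1    1    1    1    1    1
LCS length = dp[5][6] = 1

1


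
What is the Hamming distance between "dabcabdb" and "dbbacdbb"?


Comparing "dabcabdb" and "dbbacdbb" position by position:
  Position 0: 'd' vs 'd' => same
  Position 1: 'a' vs 'b' => differ
  Position 2: 'b' vs 'b' => same
  Position 3: 'c' vs 'a' => differ
  Position 4: 'a' vs 'c' => differ
  Position 5: 'b' vs 'd' => differ
  Position 6: 'd' vs 'b' => differ
  Position 7: 'b' vs 'b' => same
Total differences (Hamming distance): 5

5


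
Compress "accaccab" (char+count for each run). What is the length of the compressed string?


Input: accaccab
Runs:
  'a' x 1 => "a1"
  'c' x 2 => "c2"
  'a' x 1 => "a1"
  'c' x 2 => "c2"
  'a' x 1 => "a1"
  'b' x 1 => "b1"
Compressed: "a1c2a1c2a1b1"
Compressed length: 12

12


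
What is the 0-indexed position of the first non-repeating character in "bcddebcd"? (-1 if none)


Input: bcddebcd
Character frequencies:
  'b': 2
  'c': 2
  'd': 3
  'e': 1
Scanning left to right for freq == 1:
  Position 0 ('b'): freq=2, skip
  Position 1 ('c'): freq=2, skip
  Position 2 ('d'): freq=3, skip
  Position 3 ('d'): freq=3, skip
  Position 4 ('e'): unique! => answer = 4

4


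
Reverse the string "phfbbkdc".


Input: phfbbkdc
Reading characters right to left:
  Position 7: 'c'
  Position 6: 'd'
  Position 5: 'k'
  Position 4: 'b'
  Position 3: 'b'
  Position 2: 'f'
  Position 1: 'h'
  Position 0: 'p'
Reversed: cdkbbfhp

cdkbbfhp


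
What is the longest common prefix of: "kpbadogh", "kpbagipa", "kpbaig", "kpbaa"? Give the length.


Words: kpbadogh, kpbagipa, kpbaig, kpbaa
  Position 0: all 'k' => match
  Position 1: all 'p' => match
  Position 2: all 'b' => match
  Position 3: all 'a' => match
  Position 4: ('d', 'g', 'i', 'a') => mismatch, stop
LCP = "kpba" (length 4)

4


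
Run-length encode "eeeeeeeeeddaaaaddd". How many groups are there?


Input: eeeeeeeeeddaaaaddd
Scanning for consecutive runs:
  Group 1: 'e' x 9 (positions 0-8)
  Group 2: 'd' x 2 (positions 9-10)
  Group 3: 'a' x 4 (positions 11-14)
  Group 4: 'd' x 3 (positions 15-17)
Total groups: 4

4


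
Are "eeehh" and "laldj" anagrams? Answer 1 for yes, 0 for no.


Strings: "eeehh", "laldj"
Sorted first:  eeehh
Sorted second: adjll
Differ at position 0: 'e' vs 'a' => not anagrams

0


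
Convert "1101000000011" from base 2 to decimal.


Input: "1101000000011" in base 2
Positional expansion:
  Digit '1' (value 1) x 2^12 = 4096
  Digit '1' (value 1) x 2^11 = 2048
  Digit '0' (value 0) x 2^10 = 0
  Digit '1' (value 1) x 2^9 = 512
  Digit '0' (value 0) x 2^8 = 0
  Digit '0' (value 0) x 2^7 = 0
  Digit '0' (value 0) x 2^6 = 0
  Digit '0' (value 0) x 2^5 = 0
  Digit '0' (value 0) x 2^4 = 0
  Digit '0' (value 0) x 2^3 = 0
  Digit '0' (value 0) x 2^2 = 0
  Digit '1' (value 1) x 2^1 = 2
  Digit '1' (value 1) x 2^0 = 1
Sum = 6659

6659


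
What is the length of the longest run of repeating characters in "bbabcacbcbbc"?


Input: "bbabcacbcbbc"
Scanning for longest run:
  Position 1 ('b'): continues run of 'b', length=2
  Position 2 ('a'): new char, reset run to 1
  Position 3 ('b'): new char, reset run to 1
  Position 4 ('c'): new char, reset run to 1
  Position 5 ('a'): new char, reset run to 1
  Position 6 ('c'): new char, reset run to 1
  Position 7 ('b'): new char, reset run to 1
  Position 8 ('c'): new char, reset run to 1
  Position 9 ('b'): new char, reset run to 1
  Position 10 ('b'): continues run of 'b', length=2
  Position 11 ('c'): new char, reset run to 1
Longest run: 'b' with length 2

2


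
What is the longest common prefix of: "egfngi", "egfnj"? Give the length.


Words: egfngi, egfnj
  Position 0: all 'e' => match
  Position 1: all 'g' => match
  Position 2: all 'f' => match
  Position 3: all 'n' => match
  Position 4: ('g', 'j') => mismatch, stop
LCP = "egfn" (length 4)

4


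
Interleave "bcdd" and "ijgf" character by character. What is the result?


Interleaving "bcdd" and "ijgf":
  Position 0: 'b' from first, 'i' from second => "bi"
  Position 1: 'c' from first, 'j' from second => "cj"
  Position 2: 'd' from first, 'g' from second => "dg"
  Position 3: 'd' from first, 'f' from second => "df"
Result: bicjdgdf

bicjdgdf


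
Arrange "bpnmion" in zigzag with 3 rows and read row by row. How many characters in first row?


Zigzag "bpnmion" into 3 rows:
Placing characters:
  'b' => row 0
  'p' => row 1
  'n' => row 2
  'm' => row 1
  'i' => row 0
  'o' => row 1
  'n' => row 2
Rows:
  Row 0: "bi"
  Row 1: "pmo"
  Row 2: "nn"
First row length: 2

2


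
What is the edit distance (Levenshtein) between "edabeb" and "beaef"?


Computing edit distance: "edabeb" -> "beaef"
DP table:
           b    e    a    e    f
      0    1    2    3    4    5
  e   1    1    1    2    3    4
  d   2    2    2    2    3    4
  a   3    3    3    2    3    4
  b   4    3    4    3    3    4
  e   5    4    3    4    3    4
  b   6    5    4    4    4    4
Edit distance = dp[6][5] = 4

4


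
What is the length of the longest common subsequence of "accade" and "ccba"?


LCS of "accade" and "ccba"
DP table:
           c    c    b    a
      0    0    0    0    0
  a   0    0    0    0    1
  c   0    1    1    1    1
  c   0    1    2    2    2
  a   0    1    2    2    3
  d   0    1    2    2    3
  e   0    1    2    2    3
LCS length = dp[6][4] = 3

3


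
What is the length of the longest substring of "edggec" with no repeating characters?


Input: "edggec"
Sliding window (track last position of each char):
  Position 0 ('e'): window [0,0] length 1 -- new best
  Position 1 ('d'): window [0,1] length 2 -- new best
  Position 2 ('g'): window [0,2] length 3 -- new best
  Position 3 ('g'): repeat (last at 2), move window start to 3
  Position 3 ('g'): window [3,3] length 1
  Position 4 ('e'): window [3,4] length 2
  Position 5 ('c'): window [3,5] length 3
Longest substring with no repeats: "edg" with length 3

3


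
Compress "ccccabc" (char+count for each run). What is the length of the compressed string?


Input: ccccabc
Runs:
  'c' x 4 => "c4"
  'a' x 1 => "a1"
  'b' x 1 => "b1"
  'c' x 1 => "c1"
Compressed: "c4a1b1c1"
Compressed length: 8

8


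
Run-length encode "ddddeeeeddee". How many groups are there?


Input: ddddeeeeddee
Scanning for consecutive runs:
  Group 1: 'd' x 4 (positions 0-3)
  Group 2: 'e' x 4 (positions 4-7)
  Group 3: 'd' x 2 (positions 8-9)
  Group 4: 'e' x 2 (positions 10-11)
Total groups: 4

4


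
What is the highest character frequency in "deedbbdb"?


Input: deedbbdb
Character counts:
  'b': 3
  'd': 3
  'e': 2
Maximum frequency: 3

3


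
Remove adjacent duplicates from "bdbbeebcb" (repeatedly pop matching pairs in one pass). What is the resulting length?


Input: bdbbeebcb
Stack-based adjacent duplicate removal:
  Read 'b': push. Stack: b
  Read 'd': push. Stack: bd
  Read 'b': push. Stack: bdb
  Read 'b': matches stack top 'b' => pop. Stack: bd
  Read 'e': push. Stack: bde
  Read 'e': matches stack top 'e' => pop. Stack: bd
  Read 'b': push. Stack: bdb
  Read 'c': push. Stack: bdbc
  Read 'b': push. Stack: bdbcb
Final stack: "bdbcb" (length 5)

5


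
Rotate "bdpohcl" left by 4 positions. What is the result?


Input: "bdpohcl", rotate left by 4
First 4 characters: "bdpo"
Remaining characters: "hcl"
Concatenate remaining + first: "hcl" + "bdpo" = "hclbdpo"

hclbdpo


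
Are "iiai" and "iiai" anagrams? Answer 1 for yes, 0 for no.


Strings: "iiai", "iiai"
Sorted first:  aiii
Sorted second: aiii
Sorted forms match => anagrams

1


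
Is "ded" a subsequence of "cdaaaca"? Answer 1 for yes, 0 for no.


Check if "ded" is a subsequence of "cdaaaca"
Greedy scan:
  Position 0 ('c'): no match needed
  Position 1 ('d'): matches sub[0] = 'd'
  Position 2 ('a'): no match needed
  Position 3 ('a'): no match needed
  Position 4 ('a'): no match needed
  Position 5 ('c'): no match needed
  Position 6 ('a'): no match needed
Only matched 1/3 characters => not a subsequence

0


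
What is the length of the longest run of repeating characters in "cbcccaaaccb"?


Input: "cbcccaaaccb"
Scanning for longest run:
  Position 1 ('b'): new char, reset run to 1
  Position 2 ('c'): new char, reset run to 1
  Position 3 ('c'): continues run of 'c', length=2
  Position 4 ('c'): continues run of 'c', length=3
  Position 5 ('a'): new char, reset run to 1
  Position 6 ('a'): continues run of 'a', length=2
  Position 7 ('a'): continues run of 'a', length=3
  Position 8 ('c'): new char, reset run to 1
  Position 9 ('c'): continues run of 'c', length=2
  Position 10 ('b'): new char, reset run to 1
Longest run: 'c' with length 3

3


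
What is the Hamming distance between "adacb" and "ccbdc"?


Comparing "adacb" and "ccbdc" position by position:
  Position 0: 'a' vs 'c' => differ
  Position 1: 'd' vs 'c' => differ
  Position 2: 'a' vs 'b' => differ
  Position 3: 'c' vs 'd' => differ
  Position 4: 'b' vs 'c' => differ
Total differences (Hamming distance): 5

5


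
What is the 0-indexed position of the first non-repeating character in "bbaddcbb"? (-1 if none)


Input: bbaddcbb
Character frequencies:
  'a': 1
  'b': 4
  'c': 1
  'd': 2
Scanning left to right for freq == 1:
  Position 0 ('b'): freq=4, skip
  Position 1 ('b'): freq=4, skip
  Position 2 ('a'): unique! => answer = 2

2


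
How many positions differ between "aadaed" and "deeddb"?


Comparing "aadaed" and "deeddb" position by position:
  Position 0: 'a' vs 'd' => DIFFER
  Position 1: 'a' vs 'e' => DIFFER
  Position 2: 'd' vs 'e' => DIFFER
  Position 3: 'a' vs 'd' => DIFFER
  Position 4: 'e' vs 'd' => DIFFER
  Position 5: 'd' vs 'b' => DIFFER
Positions that differ: 6

6


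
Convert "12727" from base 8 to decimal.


Input: "12727" in base 8
Positional expansion:
  Digit '1' (value 1) x 8^4 = 4096
  Digit '2' (value 2) x 8^3 = 1024
  Digit '7' (value 7) x 8^2 = 448
  Digit '2' (value 2) x 8^1 = 16
  Digit '7' (value 7) x 8^0 = 7
Sum = 5591

5591


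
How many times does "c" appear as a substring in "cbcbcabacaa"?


Searching for "c" in "cbcbcabacaa"
Scanning each position:
  Position 0: "c" => MATCH
  Position 1: "b" => no
  Position 2: "c" => MATCH
  Position 3: "b" => no
  Position 4: "c" => MATCH
  Position 5: "a" => no
  Position 6: "b" => no
  Position 7: "a" => no
  Position 8: "c" => MATCH
  Position 9: "a" => no
  Position 10: "a" => no
Total occurrences: 4

4


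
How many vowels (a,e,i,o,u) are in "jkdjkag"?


Input: jkdjkag
Checking each character:
  'j' at position 0: consonant
  'k' at position 1: consonant
  'd' at position 2: consonant
  'j' at position 3: consonant
  'k' at position 4: consonant
  'a' at position 5: vowel (running total: 1)
  'g' at position 6: consonant
Total vowels: 1

1


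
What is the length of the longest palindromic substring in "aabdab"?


Input: "aabdab"
Checking substrings for palindromes:
  [0:2] "aa" (len 2) => palindrome
Longest palindromic substring: "aa" with length 2

2


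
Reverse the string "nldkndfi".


Input: nldkndfi
Reading characters right to left:
  Position 7: 'i'
  Position 6: 'f'
  Position 5: 'd'
  Position 4: 'n'
  Position 3: 'k'
  Position 2: 'd'
  Position 1: 'l'
  Position 0: 'n'
Reversed: ifdnkdln

ifdnkdln


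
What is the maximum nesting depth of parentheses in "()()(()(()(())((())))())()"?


Input: "()()(()(()(())((())))())()"
Tracking depth:
  Position 0 '(': depth becomes 1
  Position 1 ')': depth becomes 0
  Position 2 '(': depth becomes 1
  Position 3 ')': depth becomes 0
  Position 4 '(': depth becomes 1
  Position 5 '(': depth becomes 2
  Position 6 ')': depth becomes 1
  Position 7 '(': depth becomes 2
  Position 8 '(': depth becomes 3
  Position 9 ')': depth becomes 2
  Position 10 '(': depth becomes 3
  Position 11 '(': depth becomes 4
  Position 12 ')': depth becomes 3
  Position 13 ')': depth becomes 2
  Position 14 '(': depth becomes 3
  Position 15 '(': depth becomes 4
  Position 16 '(': depth becomes 5
  Position 17 ')': depth becomes 4
  Position 18 ')': depth becomes 3
  Position 19 ')': depth becomes 2
  Position 20 ')': depth becomes 1
  Position 21 '(': depth becomes 2
  Position 22 ')': depth becomes 1
  Position 23 ')': depth becomes 0
  Position 24 '(': depth becomes 1
  Position 25 ')': depth becomes 0
Maximum depth reached: 5

5


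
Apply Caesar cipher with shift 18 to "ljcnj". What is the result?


Caesar cipher: shift "ljcnj" by 18
  'l' (pos 11) + 18 = pos 3 = 'd'
  'j' (pos 9) + 18 = pos 1 = 'b'
  'c' (pos 2) + 18 = pos 20 = 'u'
  'n' (pos 13) + 18 = pos 5 = 'f'
  'j' (pos 9) + 18 = pos 1 = 'b'
Result: dbufb

dbufb


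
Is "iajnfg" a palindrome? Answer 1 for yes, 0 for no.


Input: iajnfg
Reversed: gfnjai
  Compare pos 0 ('i') with pos 5 ('g'): MISMATCH
  Compare pos 1 ('a') with pos 4 ('f'): MISMATCH
  Compare pos 2 ('j') with pos 3 ('n'): MISMATCH
Result: not a palindrome

0


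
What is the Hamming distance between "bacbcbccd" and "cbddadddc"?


Comparing "bacbcbccd" and "cbddadddc" position by position:
  Position 0: 'b' vs 'c' => differ
  Position 1: 'a' vs 'b' => differ
  Position 2: 'c' vs 'd' => differ
  Position 3: 'b' vs 'd' => differ
  Position 4: 'c' vs 'a' => differ
  Position 5: 'b' vs 'd' => differ
  Position 6: 'c' vs 'd' => differ
  Position 7: 'c' vs 'd' => differ
  Position 8: 'd' vs 'c' => differ
Total differences (Hamming distance): 9

9


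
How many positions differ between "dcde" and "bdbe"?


Comparing "dcde" and "bdbe" position by position:
  Position 0: 'd' vs 'b' => DIFFER
  Position 1: 'c' vs 'd' => DIFFER
  Position 2: 'd' vs 'b' => DIFFER
  Position 3: 'e' vs 'e' => same
Positions that differ: 3

3


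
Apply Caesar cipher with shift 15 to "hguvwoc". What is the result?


Caesar cipher: shift "hguvwoc" by 15
  'h' (pos 7) + 15 = pos 22 = 'w'
  'g' (pos 6) + 15 = pos 21 = 'v'
  'u' (pos 20) + 15 = pos 9 = 'j'
  'v' (pos 21) + 15 = pos 10 = 'k'
  'w' (pos 22) + 15 = pos 11 = 'l'
  'o' (pos 14) + 15 = pos 3 = 'd'
  'c' (pos 2) + 15 = pos 17 = 'r'
Result: wvjkldr

wvjkldr


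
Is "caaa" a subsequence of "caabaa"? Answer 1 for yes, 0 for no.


Check if "caaa" is a subsequence of "caabaa"
Greedy scan:
  Position 0 ('c'): matches sub[0] = 'c'
  Position 1 ('a'): matches sub[1] = 'a'
  Position 2 ('a'): matches sub[2] = 'a'
  Position 3 ('b'): no match needed
  Position 4 ('a'): matches sub[3] = 'a'
  Position 5 ('a'): no match needed
All 4 characters matched => is a subsequence

1


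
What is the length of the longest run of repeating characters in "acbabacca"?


Input: "acbabacca"
Scanning for longest run:
  Position 1 ('c'): new char, reset run to 1
  Position 2 ('b'): new char, reset run to 1
  Position 3 ('a'): new char, reset run to 1
  Position 4 ('b'): new char, reset run to 1
  Position 5 ('a'): new char, reset run to 1
  Position 6 ('c'): new char, reset run to 1
  Position 7 ('c'): continues run of 'c', length=2
  Position 8 ('a'): new char, reset run to 1
Longest run: 'c' with length 2

2


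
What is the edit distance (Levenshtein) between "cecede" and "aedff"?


Computing edit distance: "cecede" -> "aedff"
DP table:
           a    e    d    f    f
      0    1    2    3    4    5
  c   1    1    2    3    4    5
  e   2    2    1    2    3    4
  c   3    3    2    2    3    4
  e   4    4    3    3    3    4
  d   5    5    4    3    4    4
  e   6    6    5    4    4    5
Edit distance = dp[6][5] = 5

5


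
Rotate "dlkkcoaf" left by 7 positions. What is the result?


Input: "dlkkcoaf", rotate left by 7
First 7 characters: "dlkkcoa"
Remaining characters: "f"
Concatenate remaining + first: "f" + "dlkkcoa" = "fdlkkcoa"

fdlkkcoa


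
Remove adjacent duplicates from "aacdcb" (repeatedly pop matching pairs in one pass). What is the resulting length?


Input: aacdcb
Stack-based adjacent duplicate removal:
  Read 'a': push. Stack: a
  Read 'a': matches stack top 'a' => pop. Stack: (empty)
  Read 'c': push. Stack: c
  Read 'd': push. Stack: cd
  Read 'c': push. Stack: cdc
  Read 'b': push. Stack: cdcb
Final stack: "cdcb" (length 4)

4


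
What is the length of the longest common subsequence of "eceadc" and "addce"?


LCS of "eceadc" and "addce"
DP table:
           a    d    d    c    e
      0    0    0    0    0    0
  e   0    0    0    0    0    1
  c   0    0    0    0    1    1
  e   0    0    0    0    1    2
  a   0    1    1    1    1    2
  d   0    1    2    2    2    2
  c   0    1    2    2    3    3
LCS length = dp[6][5] = 3

3


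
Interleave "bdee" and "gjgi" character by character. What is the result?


Interleaving "bdee" and "gjgi":
  Position 0: 'b' from first, 'g' from second => "bg"
  Position 1: 'd' from first, 'j' from second => "dj"
  Position 2: 'e' from first, 'g' from second => "eg"
  Position 3: 'e' from first, 'i' from second => "ei"
Result: bgdjegei

bgdjegei


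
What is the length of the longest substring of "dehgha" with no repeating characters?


Input: "dehgha"
Sliding window (track last position of each char):
  Position 0 ('d'): window [0,0] length 1 -- new best
  Position 1 ('e'): window [0,1] length 2 -- new best
  Position 2 ('h'): window [0,2] length 3 -- new best
  Position 3 ('g'): window [0,3] length 4 -- new best
  Position 4 ('h'): repeat (last at 2), move window start to 3
  Position 4 ('h'): window [3,4] length 2
  Position 5 ('a'): window [3,5] length 3
Longest substring with no repeats: "dehg" with length 4

4


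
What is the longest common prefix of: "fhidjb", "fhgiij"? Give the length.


Words: fhidjb, fhgiij
  Position 0: all 'f' => match
  Position 1: all 'h' => match
  Position 2: ('i', 'g') => mismatch, stop
LCP = "fh" (length 2)

2


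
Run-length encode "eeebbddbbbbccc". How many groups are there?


Input: eeebbddbbbbccc
Scanning for consecutive runs:
  Group 1: 'e' x 3 (positions 0-2)
  Group 2: 'b' x 2 (positions 3-4)
  Group 3: 'd' x 2 (positions 5-6)
  Group 4: 'b' x 4 (positions 7-10)
  Group 5: 'c' x 3 (positions 11-13)
Total groups: 5

5


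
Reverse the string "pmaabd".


Input: pmaabd
Reading characters right to left:
  Position 5: 'd'
  Position 4: 'b'
  Position 3: 'a'
  Position 2: 'a'
  Position 1: 'm'
  Position 0: 'p'
Reversed: dbaamp

dbaamp


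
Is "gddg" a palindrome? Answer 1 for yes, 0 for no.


Input: gddg
Reversed: gddg
  Compare pos 0 ('g') with pos 3 ('g'): match
  Compare pos 1 ('d') with pos 2 ('d'): match
Result: palindrome

1


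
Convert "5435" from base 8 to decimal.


Input: "5435" in base 8
Positional expansion:
  Digit '5' (value 5) x 8^3 = 2560
  Digit '4' (value 4) x 8^2 = 256
  Digit '3' (value 3) x 8^1 = 24
  Digit '5' (value 5) x 8^0 = 5
Sum = 2845

2845


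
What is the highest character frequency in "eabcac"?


Input: eabcac
Character counts:
  'a': 2
  'b': 1
  'c': 2
  'e': 1
Maximum frequency: 2

2


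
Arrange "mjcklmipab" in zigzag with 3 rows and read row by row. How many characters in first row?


Zigzag "mjcklmipab" into 3 rows:
Placing characters:
  'm' => row 0
  'j' => row 1
  'c' => row 2
  'k' => row 1
  'l' => row 0
  'm' => row 1
  'i' => row 2
  'p' => row 1
  'a' => row 0
  'b' => row 1
Rows:
  Row 0: "mla"
  Row 1: "jkmpb"
  Row 2: "ci"
First row length: 3

3


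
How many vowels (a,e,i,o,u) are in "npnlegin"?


Input: npnlegin
Checking each character:
  'n' at position 0: consonant
  'p' at position 1: consonant
  'n' at position 2: consonant
  'l' at position 3: consonant
  'e' at position 4: vowel (running total: 1)
  'g' at position 5: consonant
  'i' at position 6: vowel (running total: 2)
  'n' at position 7: consonant
Total vowels: 2

2


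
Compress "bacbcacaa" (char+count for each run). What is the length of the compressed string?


Input: bacbcacaa
Runs:
  'b' x 1 => "b1"
  'a' x 1 => "a1"
  'c' x 1 => "c1"
  'b' x 1 => "b1"
  'c' x 1 => "c1"
  'a' x 1 => "a1"
  'c' x 1 => "c1"
  'a' x 2 => "a2"
Compressed: "b1a1c1b1c1a1c1a2"
Compressed length: 16

16


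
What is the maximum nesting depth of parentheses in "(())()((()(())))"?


Input: "(())()((()(())))"
Tracking depth:
  Position 0 '(': depth becomes 1
  Position 1 '(': depth becomes 2
  Position 2 ')': depth becomes 1
  Position 3 ')': depth becomes 0
  Position 4 '(': depth becomes 1
  Position 5 ')': depth becomes 0
  Position 6 '(': depth becomes 1
  Position 7 '(': depth becomes 2
  Position 8 '(': depth becomes 3
  Position 9 ')': depth becomes 2
  Position 10 '(': depth becomes 3
  Position 11 '(': depth becomes 4
  Position 12 ')': depth becomes 3
  Position 13 ')': depth becomes 2
  Position 14 ')': depth becomes 1
  Position 15 ')': depth becomes 0
Maximum depth reached: 4

4


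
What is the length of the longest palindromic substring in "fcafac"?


Input: "fcafac"
Checking substrings for palindromes:
  [1:6] "cafac" (len 5) => palindrome
  [2:5] "afa" (len 3) => palindrome
Longest palindromic substring: "cafac" with length 5

5


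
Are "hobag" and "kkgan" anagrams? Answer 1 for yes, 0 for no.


Strings: "hobag", "kkgan"
Sorted first:  abgho
Sorted second: agkkn
Differ at position 1: 'b' vs 'g' => not anagrams

0


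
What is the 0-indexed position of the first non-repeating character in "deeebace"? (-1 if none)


Input: deeebace
Character frequencies:
  'a': 1
  'b': 1
  'c': 1
  'd': 1
  'e': 4
Scanning left to right for freq == 1:
  Position 0 ('d'): unique! => answer = 0

0


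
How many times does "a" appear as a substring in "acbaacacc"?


Searching for "a" in "acbaacacc"
Scanning each position:
  Position 0: "a" => MATCH
  Position 1: "c" => no
  Position 2: "b" => no
  Position 3: "a" => MATCH
  Position 4: "a" => MATCH
  Position 5: "c" => no
  Position 6: "a" => MATCH
  Position 7: "c" => no
  Position 8: "c" => no
Total occurrences: 4

4


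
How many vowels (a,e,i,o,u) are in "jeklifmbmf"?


Input: jeklifmbmf
Checking each character:
  'j' at position 0: consonant
  'e' at position 1: vowel (running total: 1)
  'k' at position 2: consonant
  'l' at position 3: consonant
  'i' at position 4: vowel (running total: 2)
  'f' at position 5: consonant
  'm' at position 6: consonant
  'b' at position 7: consonant
  'm' at position 8: consonant
  'f' at position 9: consonant
Total vowels: 2

2


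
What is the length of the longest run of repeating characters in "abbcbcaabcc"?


Input: "abbcbcaabcc"
Scanning for longest run:
  Position 1 ('b'): new char, reset run to 1
  Position 2 ('b'): continues run of 'b', length=2
  Position 3 ('c'): new char, reset run to 1
  Position 4 ('b'): new char, reset run to 1
  Position 5 ('c'): new char, reset run to 1
  Position 6 ('a'): new char, reset run to 1
  Position 7 ('a'): continues run of 'a', length=2
  Position 8 ('b'): new char, reset run to 1
  Position 9 ('c'): new char, reset run to 1
  Position 10 ('c'): continues run of 'c', length=2
Longest run: 'b' with length 2

2


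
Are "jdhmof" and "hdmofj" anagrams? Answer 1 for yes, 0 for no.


Strings: "jdhmof", "hdmofj"
Sorted first:  dfhjmo
Sorted second: dfhjmo
Sorted forms match => anagrams

1


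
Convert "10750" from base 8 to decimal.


Input: "10750" in base 8
Positional expansion:
  Digit '1' (value 1) x 8^4 = 4096
  Digit '0' (value 0) x 8^3 = 0
  Digit '7' (value 7) x 8^2 = 448
  Digit '5' (value 5) x 8^1 = 40
  Digit '0' (value 0) x 8^0 = 0
Sum = 4584

4584


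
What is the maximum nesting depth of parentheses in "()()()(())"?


Input: "()()()(())"
Tracking depth:
  Position 0 '(': depth becomes 1
  Position 1 ')': depth becomes 0
  Position 2 '(': depth becomes 1
  Position 3 ')': depth becomes 0
  Position 4 '(': depth becomes 1
  Position 5 ')': depth becomes 0
  Position 6 '(': depth becomes 1
  Position 7 '(': depth becomes 2
  Position 8 ')': depth becomes 1
  Position 9 ')': depth becomes 0
Maximum depth reached: 2

2
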